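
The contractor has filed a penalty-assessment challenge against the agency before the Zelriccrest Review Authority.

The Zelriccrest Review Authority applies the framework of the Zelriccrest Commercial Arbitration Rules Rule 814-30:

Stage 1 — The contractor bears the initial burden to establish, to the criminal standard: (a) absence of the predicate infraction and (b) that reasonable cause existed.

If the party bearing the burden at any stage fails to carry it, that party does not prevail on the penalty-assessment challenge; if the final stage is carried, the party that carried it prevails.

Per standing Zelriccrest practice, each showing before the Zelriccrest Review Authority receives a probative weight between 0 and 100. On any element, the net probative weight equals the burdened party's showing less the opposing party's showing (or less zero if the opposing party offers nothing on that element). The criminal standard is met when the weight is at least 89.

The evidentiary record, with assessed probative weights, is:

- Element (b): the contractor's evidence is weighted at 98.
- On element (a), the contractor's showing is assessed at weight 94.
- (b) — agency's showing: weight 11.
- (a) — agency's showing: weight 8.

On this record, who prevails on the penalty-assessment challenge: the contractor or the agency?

agency

At Stage 1 the contractor must meet the criminal standard (weight is at least 89): on (a) the weight is 94 less the opposing 8 gives net 86, < 89, so (a) does not meet the standard; on (b) the weight is 98 less the opposing 11 gives net 87, < 89, so (b) does not meet the standard.
  Not every element is met, so the contractor fails to carry Stage 1.
The analysis ends at Stage 1; the agency prevails.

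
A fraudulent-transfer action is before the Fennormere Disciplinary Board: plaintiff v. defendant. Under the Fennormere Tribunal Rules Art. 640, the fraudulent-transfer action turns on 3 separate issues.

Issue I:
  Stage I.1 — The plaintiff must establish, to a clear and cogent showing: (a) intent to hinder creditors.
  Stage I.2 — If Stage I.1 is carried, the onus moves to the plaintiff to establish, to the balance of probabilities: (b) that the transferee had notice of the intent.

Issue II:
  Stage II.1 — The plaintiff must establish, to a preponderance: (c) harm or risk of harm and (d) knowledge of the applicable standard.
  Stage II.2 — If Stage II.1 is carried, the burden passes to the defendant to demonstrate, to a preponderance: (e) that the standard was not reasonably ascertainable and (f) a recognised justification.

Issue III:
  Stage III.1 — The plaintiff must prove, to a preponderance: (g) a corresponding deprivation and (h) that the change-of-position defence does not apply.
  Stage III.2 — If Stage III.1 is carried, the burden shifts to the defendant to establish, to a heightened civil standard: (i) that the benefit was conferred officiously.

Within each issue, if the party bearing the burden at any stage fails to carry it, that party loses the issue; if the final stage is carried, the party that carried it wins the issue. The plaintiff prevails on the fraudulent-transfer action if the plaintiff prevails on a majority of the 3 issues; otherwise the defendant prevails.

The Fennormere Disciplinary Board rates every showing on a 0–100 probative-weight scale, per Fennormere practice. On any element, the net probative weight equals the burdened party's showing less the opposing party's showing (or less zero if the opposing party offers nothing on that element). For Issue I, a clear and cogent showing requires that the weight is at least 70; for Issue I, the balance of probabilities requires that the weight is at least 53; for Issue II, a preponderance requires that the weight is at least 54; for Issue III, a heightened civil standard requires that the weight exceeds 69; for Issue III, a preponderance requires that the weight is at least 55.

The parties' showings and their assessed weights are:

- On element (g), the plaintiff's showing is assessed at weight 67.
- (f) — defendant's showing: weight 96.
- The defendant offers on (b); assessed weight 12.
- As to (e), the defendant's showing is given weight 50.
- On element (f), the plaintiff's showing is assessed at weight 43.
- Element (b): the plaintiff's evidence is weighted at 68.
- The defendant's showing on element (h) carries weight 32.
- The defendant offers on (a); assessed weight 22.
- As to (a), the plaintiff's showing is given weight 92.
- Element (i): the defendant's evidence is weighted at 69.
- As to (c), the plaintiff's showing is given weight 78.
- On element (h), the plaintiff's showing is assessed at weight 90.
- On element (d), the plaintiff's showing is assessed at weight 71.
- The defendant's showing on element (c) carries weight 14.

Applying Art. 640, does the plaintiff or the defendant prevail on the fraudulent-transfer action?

— Issue I —
At Stage I.1 the plaintiff must meet a clear and cogent showing (weight is at least 70): on (a) the weight is 92 less the opposing 22 gives net 70, ≥ 70, so (a) meets the standard.
  All elements met. The plaintiff retains the burden for Stage I.2.
At Stage I.2 the plaintiff must meet the balance of probabilities (weight is at least 53): on (b) the weight is 68 less the opposing 12 gives net 56, ≥ 53, so (b) meets the standard.
  Stage I.2 carried; the final stage is satisfied.
With every stage satisfied, the plaintiff prevails on this issue.
— Issue II —
Stage II.1 — burden on plaintiff; standard: a preponderance (weight is at least 54).
    (c): 78 − 14 = 64 ≥ 54 [met]
    (d): 71 ≥ 54 [met]
  Stage II.1 is satisfied; the onus moves to the defendant.
Stage II.2 — burden on defendant; standard: a preponderance (weight is at least 54).
    (e): 50 < 54 [not met]
    (f): 96 − 43 = 53 < 54 [not met]
  Stage II.2 not carried; the defendant fails its burden.
The plaintiff prevails on this issue.
— Issue III —
Stage III.1 — burden on plaintiff; standard: a preponderance (weight is at least 55).
    (g): 67 ≥ 55 [met]
    (h): 90 − 32 = 58 ≥ 55 [met]
  Stage III.1 carried; the burden shifts to the defendant.
Stage III.2 — burden on defendant; standard: a heightened civil standard (weight exceeds 69).
    (i): 69 ≤ 69 [not met]
  The defendant does not carry Stage III.2.
The plaintiff prevails on this issue.
Per-issue: Issue I → plaintiff; Issue II → plaintiff; Issue III → plaintiff. The plaintiff must prevail on a majority of issues; overall, the plaintiff prevails.

plaintiff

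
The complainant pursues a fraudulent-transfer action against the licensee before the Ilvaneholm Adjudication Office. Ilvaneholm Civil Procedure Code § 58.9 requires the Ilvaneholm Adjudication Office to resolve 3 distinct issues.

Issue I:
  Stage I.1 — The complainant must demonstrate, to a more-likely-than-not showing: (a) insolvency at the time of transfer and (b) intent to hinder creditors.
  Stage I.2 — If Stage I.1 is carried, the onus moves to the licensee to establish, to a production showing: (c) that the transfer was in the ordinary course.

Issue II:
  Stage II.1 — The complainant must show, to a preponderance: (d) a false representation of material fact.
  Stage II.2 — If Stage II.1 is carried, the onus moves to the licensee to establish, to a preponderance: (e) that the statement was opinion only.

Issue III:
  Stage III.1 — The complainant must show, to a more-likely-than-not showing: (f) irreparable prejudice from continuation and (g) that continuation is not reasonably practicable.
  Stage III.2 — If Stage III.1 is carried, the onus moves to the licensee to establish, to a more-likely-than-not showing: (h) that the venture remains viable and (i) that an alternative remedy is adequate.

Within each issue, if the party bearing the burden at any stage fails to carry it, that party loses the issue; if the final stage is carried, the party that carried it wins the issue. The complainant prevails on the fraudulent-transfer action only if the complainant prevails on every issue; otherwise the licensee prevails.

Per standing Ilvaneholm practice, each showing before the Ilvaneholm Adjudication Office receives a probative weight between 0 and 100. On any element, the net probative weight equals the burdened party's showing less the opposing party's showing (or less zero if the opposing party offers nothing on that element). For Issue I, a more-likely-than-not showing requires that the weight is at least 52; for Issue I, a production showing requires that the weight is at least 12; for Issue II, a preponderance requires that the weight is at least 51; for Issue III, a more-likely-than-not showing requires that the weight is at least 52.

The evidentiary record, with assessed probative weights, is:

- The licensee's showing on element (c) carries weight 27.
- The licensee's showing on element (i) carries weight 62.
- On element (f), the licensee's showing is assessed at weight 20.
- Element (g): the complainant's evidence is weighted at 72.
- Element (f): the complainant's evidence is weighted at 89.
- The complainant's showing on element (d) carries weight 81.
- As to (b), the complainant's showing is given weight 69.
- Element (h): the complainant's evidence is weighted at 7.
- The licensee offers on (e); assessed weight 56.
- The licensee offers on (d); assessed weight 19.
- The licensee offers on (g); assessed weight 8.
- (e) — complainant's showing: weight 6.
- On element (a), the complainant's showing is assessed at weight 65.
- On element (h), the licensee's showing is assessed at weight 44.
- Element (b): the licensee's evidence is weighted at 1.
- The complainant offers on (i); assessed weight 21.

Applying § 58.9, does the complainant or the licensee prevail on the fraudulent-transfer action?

licensee

— Issue I —
Stage I.1 — burden on complainant; standard: a more-likely-than-not showing (weight is at least 52).
    (a): 65 ≥ 52 [met]
    (b): 69 − 1 = 68 ≥ 52 [met]
  The complainant carries Stage I.1; the licensee now bears the burden.
Stage I.2 — burden on licensee; standard: a production showing (weight is at least 12).
    (c): 27 ≥ 12 [met]
  All elements met at the final stage.
Every stage carried; the licensee prevails on this issue.
— Issue II —
At Stage II.1 the complainant must meet a preponderance (weight is at least 51): on (d) the weight is 81 less the opposing 19 gives net 62, ≥ 51, so (d) meets the standard.
  The complainant carries Stage II.1; the licensee now bears the burden.
At Stage II.2 the licensee must meet a preponderance (weight is at least 51): on (e) the weight is 56 less the opposing 6 gives net 50, which does not reach 51, so (e) does not meet the standard.
  Stage II.2 not carried; the licensee fails its burden.
So the complainant prevails on this issue.
— Issue III —
Stage III.1 (complainant, a more-likely-than-not showing, weight is at least 52): (f) net 89−20=69 ≥ 52 — meets; (g) net 72−8=64 ≥ 52 — meets.
  Stage III.1 is satisfied; the onus moves to the licensee.
Stage III.2 (licensee, a more-likely-than-not showing, weight is at least 52): (h) net 44−7=37 < 52 — fails; (i) net 62−21=41 < 52 — fails.
  The licensee does not carry Stage III.2.
So the complainant prevails on this issue.
Per-issue: Issue I → licensee; Issue II → complainant; Issue III → complainant. The complainant must prevail on every issue; overall, the licensee prevails.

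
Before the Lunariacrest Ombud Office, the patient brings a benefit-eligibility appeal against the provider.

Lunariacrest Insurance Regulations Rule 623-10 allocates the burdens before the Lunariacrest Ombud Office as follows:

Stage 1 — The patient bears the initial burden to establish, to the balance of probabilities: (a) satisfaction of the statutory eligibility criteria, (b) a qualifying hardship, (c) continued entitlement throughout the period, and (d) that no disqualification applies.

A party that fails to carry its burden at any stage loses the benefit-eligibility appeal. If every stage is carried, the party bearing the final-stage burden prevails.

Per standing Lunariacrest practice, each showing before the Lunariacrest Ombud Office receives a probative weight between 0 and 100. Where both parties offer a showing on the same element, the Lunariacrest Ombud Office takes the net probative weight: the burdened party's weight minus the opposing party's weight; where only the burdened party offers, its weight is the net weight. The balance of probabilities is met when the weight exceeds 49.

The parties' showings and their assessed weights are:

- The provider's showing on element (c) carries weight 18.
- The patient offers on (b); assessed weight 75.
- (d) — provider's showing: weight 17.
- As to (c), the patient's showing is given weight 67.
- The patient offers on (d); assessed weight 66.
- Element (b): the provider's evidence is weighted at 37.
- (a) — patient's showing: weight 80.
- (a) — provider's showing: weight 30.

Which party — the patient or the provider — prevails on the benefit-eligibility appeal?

provider

Stage 1 — burden on patient; standard: the balance of probabilities (weight exceeds 49).
    (a): 80 − 30 = 50 > 49 [met]
    (b): 75 − 37 = 38 ≤ 49 [not met]
    (c): 67 − 18 = 49 ≤ 49 [not met]
    (d): 66 − 17 = 49 ≤ 49 [not met]
  The patient does not carry Stage 1.
The analysis ends at Stage 1; the provider prevails.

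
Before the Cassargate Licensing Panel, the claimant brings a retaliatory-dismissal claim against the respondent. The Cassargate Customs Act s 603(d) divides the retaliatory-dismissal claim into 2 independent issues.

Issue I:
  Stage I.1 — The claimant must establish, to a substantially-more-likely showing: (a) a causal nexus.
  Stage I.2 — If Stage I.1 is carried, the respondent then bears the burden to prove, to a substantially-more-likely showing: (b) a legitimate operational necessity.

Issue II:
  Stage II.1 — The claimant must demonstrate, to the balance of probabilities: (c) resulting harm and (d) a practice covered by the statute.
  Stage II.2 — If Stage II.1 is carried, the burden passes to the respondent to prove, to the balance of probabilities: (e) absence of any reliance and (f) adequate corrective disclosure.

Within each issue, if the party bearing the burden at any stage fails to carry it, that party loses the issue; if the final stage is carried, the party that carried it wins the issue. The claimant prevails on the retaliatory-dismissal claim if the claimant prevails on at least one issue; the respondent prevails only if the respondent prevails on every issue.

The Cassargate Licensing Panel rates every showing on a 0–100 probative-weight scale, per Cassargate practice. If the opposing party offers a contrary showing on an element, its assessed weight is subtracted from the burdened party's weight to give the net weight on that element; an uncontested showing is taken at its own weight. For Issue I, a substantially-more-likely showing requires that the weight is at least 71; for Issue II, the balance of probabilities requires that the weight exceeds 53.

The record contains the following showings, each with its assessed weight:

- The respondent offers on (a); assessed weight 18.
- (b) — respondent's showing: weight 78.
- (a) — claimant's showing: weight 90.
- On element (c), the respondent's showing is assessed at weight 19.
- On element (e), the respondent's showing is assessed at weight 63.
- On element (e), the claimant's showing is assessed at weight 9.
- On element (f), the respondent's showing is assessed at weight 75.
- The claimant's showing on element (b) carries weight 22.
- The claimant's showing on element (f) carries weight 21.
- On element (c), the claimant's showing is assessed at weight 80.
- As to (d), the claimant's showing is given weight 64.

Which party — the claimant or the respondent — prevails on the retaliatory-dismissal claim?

— Issue I —
At Stage I.1 the claimant must meet a substantially-more-likely showing (weight is at least 71): on (a) the weight is 90 less the opposing 18 gives net 72, which does reach 71, so (a) meets the standard.
  Stage I.1 is satisfied; the onus moves to the respondent.
At Stage I.2 the respondent must meet a substantially-more-likely showing (weight is at least 71): on (b) the weight is 78 less the opposing 22 gives net 56, which does not reach 71, so (b) does not meet the standard.
  Stage I.2 not carried; the respondent fails its burden.
The analysis ends at Stage I.2; the claimant prevails on this issue.
— Issue II —
Stage II.1 — burden on claimant; standard: the balance of probabilities (weight exceeds 53).
    (c): 80 − 19 = 61 > 53 [met]
    (d): 64 > 53 [met]
  Stage II.1 carried; the burden shifts to the respondent.
Stage II.2 — burden on respondent; standard: the balance of probabilities (weight exceeds 53).
    (e): 63 − 9 = 54 > 53 [met]
    (f): 75 − 21 = 54 > 53 [met]
  Stage II.2 carried; the final stage is satisfied.
All stages carried — the respondent prevails on this issue.
Per-issue: Issue I → claimant; Issue II → respondent. The claimant must prevail on at least one issue; overall, the claimant prevails.

claimant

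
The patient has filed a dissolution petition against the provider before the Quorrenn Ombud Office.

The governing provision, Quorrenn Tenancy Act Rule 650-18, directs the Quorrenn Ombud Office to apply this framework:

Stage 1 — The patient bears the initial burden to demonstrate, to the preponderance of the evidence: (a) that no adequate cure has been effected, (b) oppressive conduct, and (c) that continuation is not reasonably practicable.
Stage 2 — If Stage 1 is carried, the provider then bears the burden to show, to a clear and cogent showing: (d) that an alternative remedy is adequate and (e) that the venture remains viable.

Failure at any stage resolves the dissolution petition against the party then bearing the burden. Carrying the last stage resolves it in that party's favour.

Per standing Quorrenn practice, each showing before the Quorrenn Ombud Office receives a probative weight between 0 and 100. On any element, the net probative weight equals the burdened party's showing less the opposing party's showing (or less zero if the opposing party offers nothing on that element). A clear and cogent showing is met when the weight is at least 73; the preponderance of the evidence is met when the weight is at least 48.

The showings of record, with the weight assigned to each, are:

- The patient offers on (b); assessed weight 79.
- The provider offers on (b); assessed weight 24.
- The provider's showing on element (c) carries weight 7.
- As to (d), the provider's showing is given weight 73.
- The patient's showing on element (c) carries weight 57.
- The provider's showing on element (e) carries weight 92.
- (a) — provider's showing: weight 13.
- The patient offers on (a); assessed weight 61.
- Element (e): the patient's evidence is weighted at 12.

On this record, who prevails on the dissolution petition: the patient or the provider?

Stage 1 — burden on patient; standard: the preponderance of the evidence (weight is at least 48).
    (a): 61 − 13 = 48 ≥ 48 [met]
    (b): 79 − 24 = 55 ≥ 48 [met]
    (c): 57 − 7 = 50 ≥ 48 [met]
  Stage 1 carried; the burden shifts to the provider.
Stage 2 — burden on provider; standard: a clear and cogent showing (weight is at least 73).
    (d): 73 ≥ 73 [met]
    (e): 92 − 12 = 80 ≥ 73 [met]
  Stage 2 carried; the final stage is satisfied.
With every stage satisfied, the provider prevails.

provider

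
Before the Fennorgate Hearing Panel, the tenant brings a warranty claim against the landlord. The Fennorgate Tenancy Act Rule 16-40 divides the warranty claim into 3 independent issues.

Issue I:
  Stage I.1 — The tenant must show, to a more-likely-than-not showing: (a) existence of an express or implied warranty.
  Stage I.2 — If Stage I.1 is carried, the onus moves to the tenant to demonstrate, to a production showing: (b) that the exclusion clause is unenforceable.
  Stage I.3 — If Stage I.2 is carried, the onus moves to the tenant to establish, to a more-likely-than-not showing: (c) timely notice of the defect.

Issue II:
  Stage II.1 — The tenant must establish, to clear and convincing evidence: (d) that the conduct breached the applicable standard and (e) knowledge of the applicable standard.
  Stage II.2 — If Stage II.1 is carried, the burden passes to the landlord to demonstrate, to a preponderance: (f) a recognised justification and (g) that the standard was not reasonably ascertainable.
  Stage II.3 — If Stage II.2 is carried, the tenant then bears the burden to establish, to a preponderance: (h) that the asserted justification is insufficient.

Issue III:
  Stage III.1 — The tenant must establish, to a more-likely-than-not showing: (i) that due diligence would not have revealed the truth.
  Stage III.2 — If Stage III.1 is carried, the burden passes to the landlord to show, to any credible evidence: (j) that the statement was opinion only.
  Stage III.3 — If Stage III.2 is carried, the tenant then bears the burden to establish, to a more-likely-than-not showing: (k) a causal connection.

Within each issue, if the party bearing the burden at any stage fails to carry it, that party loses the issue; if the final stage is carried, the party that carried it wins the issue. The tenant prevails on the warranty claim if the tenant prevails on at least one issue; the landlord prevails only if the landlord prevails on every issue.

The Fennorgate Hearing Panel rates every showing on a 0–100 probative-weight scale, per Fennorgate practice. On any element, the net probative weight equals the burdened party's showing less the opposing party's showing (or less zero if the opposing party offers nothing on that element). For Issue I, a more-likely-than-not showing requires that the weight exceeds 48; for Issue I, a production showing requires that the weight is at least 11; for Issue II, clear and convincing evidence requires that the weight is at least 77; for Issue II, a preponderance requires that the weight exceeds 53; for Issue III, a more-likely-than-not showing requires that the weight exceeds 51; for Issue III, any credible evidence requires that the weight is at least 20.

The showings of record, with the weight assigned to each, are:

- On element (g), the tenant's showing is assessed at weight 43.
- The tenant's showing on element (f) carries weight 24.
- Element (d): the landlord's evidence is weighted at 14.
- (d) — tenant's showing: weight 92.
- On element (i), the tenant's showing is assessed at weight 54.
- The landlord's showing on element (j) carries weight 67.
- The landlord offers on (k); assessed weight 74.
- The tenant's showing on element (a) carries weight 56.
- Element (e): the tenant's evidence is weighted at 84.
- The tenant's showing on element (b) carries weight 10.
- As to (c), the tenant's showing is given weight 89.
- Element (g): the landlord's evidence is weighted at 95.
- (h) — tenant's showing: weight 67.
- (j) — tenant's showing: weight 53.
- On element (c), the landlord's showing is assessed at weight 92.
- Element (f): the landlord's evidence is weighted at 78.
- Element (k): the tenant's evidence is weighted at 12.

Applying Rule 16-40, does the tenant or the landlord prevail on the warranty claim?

— Issue I —
Stage I.1 — burden on tenant; standard: a more-likely-than-not showing (weight exceeds 48).
    (a): 56 > 48 [met]
  Stage I.1 carried; the burden remains with the tenant.
Stage I.2 — burden on tenant; standard: a production showing (weight is at least 11).
    (b): 10 < 11 [not met]
  Stage I.2 not carried; the tenant fails its burden.
The analysis ends at Stage I.2; the landlord prevails on this issue.
— Issue II —
Stage II.1 — burden on tenant; standard: clear and convincing evidence (weight is at least 77).
    (d): 92 − 14 = 78 ≥ 77 [met]
    (e): 84 ≥ 77 [met]
  All elements met. The burden passes to the landlord.
Stage II.2 — burden on landlord; standard: a preponderance (weight exceeds 53).
    (f): 78 − 24 = 54 > 53 [met]
    (g): 95 − 43 = 52 ≤ 53 [not met]
  Stage II.2 not carried; the landlord fails its burden.
The tenant prevails on this issue.
— Issue III —
At Stage III.1 the tenant must meet a more-likely-than-not showing (weight exceeds 51): on (i) the weight is 54, > 51, so (i) meets the standard.
  Stage III.1 carried; the burden shifts to the landlord.
At Stage III.2 the landlord must meet any credible evidence (weight is at least 20): on (j) the weight is 67 less the opposing 53 gives net 14, which does not reach 20, so (j) does not meet the standard.
  Not every element is met, so the landlord fails to carry Stage III.2.
So the tenant prevails on this issue.
Per-issue: Issue I → landlord; Issue II → tenant; Issue III → tenant. The tenant must prevail on at least one issue; overall, the tenant prevails.

tenant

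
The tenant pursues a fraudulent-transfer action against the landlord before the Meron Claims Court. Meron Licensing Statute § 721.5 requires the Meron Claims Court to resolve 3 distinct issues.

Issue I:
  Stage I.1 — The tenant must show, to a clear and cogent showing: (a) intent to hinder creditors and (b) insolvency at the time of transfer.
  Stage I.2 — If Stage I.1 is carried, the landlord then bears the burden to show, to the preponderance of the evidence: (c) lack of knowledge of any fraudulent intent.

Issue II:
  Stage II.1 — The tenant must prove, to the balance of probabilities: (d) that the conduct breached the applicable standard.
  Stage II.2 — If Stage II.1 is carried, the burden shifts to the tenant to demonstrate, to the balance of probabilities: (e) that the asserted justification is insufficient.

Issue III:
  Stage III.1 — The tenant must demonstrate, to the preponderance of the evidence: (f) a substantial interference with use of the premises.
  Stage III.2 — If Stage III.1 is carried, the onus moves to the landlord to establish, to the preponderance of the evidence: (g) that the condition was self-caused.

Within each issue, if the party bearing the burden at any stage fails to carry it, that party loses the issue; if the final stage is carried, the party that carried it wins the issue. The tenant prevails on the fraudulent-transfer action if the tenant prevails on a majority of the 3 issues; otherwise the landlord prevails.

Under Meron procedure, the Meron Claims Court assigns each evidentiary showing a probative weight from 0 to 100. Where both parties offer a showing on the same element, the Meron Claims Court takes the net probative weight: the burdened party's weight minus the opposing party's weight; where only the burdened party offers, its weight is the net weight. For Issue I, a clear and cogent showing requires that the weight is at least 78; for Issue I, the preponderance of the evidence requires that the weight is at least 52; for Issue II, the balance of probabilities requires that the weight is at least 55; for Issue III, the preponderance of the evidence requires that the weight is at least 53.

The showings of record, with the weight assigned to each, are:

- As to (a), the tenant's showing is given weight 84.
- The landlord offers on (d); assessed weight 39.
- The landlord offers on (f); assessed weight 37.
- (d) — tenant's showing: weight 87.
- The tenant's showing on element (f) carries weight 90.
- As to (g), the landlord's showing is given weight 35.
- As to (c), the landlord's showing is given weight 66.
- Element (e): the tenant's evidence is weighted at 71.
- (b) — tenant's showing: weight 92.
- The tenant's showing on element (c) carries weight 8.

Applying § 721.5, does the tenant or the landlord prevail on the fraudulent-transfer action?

— Issue I —
Stage I.1 (tenant, a clear and cogent showing, weight is at least 78): (a) 84 ≥ 78 — meets; (b) 92 ≥ 78 — meets.
  Stage I.1 carried; the burden shifts to the landlord.
Stage I.2 (landlord, the preponderance of the evidence, weight is at least 52): (c) net 66−8=58 ≥ 52 — meets.
  The landlord carries the last stage.
With every stage satisfied, the landlord prevails on this issue.
— Issue II —
Stage II.1 — burden on tenant; standard: the balance of probabilities (weight is at least 55).
    (d): 87 − 39 = 48 < 55 [not met]
  Stage II.1 not carried; the tenant fails its burden.
The analysis ends at Stage II.1; the landlord prevails on this issue.
— Issue III —
Stage III.1 — burden on tenant; standard: the preponderance of the evidence (weight is at least 53).
    (f): 90 − 37 = 53 ≥ 53 [met]
  The tenant carries Stage III.1; the landlord now bears the burden.
Stage III.2 — burden on landlord; standard: the preponderance of the evidence (weight is at least 53).
    (g): 35 < 53 [not met]
  Stage III.2 not carried; the landlord fails its burden.
The analysis ends at Stage III.2; the tenant prevails on this issue.
Per-issue: Issue I → landlord; Issue II → landlord; Issue III → tenant. The tenant must prevail on a majority of issues; overall, the landlord prevails.

landlord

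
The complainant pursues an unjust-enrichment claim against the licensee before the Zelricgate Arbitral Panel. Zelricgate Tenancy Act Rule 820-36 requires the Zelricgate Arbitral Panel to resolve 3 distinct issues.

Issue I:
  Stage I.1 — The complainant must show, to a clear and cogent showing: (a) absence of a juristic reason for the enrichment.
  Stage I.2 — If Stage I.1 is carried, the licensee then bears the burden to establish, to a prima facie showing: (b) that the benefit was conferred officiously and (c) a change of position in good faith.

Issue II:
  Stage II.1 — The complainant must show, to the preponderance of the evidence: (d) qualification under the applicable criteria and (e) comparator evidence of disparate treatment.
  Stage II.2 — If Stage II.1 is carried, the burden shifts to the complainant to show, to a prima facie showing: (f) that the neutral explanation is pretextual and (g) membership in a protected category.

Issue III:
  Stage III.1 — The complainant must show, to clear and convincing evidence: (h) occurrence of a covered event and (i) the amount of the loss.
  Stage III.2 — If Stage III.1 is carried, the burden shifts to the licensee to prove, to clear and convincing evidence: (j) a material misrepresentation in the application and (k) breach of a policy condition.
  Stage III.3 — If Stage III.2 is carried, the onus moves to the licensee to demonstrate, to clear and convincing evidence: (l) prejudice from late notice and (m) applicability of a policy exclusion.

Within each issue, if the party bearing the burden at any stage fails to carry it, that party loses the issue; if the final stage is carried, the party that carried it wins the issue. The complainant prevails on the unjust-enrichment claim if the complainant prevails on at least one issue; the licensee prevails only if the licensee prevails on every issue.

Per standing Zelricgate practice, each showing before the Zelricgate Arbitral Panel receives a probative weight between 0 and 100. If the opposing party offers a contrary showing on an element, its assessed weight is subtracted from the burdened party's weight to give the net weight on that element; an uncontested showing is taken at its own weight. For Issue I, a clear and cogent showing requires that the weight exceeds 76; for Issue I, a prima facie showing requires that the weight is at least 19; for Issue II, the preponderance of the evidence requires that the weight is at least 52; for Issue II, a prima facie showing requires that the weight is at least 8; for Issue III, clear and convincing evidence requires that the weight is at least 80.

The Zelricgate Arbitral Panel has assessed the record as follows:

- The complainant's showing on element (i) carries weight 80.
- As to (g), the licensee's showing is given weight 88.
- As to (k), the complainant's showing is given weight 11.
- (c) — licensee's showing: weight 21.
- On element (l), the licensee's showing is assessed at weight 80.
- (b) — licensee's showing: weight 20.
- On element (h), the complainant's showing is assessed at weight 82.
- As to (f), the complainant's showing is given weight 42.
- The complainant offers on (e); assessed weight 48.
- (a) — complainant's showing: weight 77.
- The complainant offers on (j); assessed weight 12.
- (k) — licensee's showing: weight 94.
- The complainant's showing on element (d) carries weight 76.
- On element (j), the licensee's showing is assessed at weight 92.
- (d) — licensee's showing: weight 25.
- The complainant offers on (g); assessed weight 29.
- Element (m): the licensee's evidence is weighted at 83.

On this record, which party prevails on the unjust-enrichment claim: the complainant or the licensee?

— Issue I —
At Stage I.1 the complainant must meet a clear and cogent showing (weight exceeds 76): on (a) the weight is 77, > 76, so (a) meets the standard.
  All elements met. The burden passes to the licensee.
At Stage I.2 the licensee must meet a prima facie showing (weight is at least 19): on (b) the weight is 20, which does reach 19, so (b) meets the standard; on (c) the weight is 21, which does reach 19, so (c) meets the standard.
  The licensee carries the last stage.
All stages carried — the licensee prevails on this issue.
— Issue II —
At Stage II.1 the complainant must meet the preponderance of the evidence (weight is at least 52): on (d) the weight is 76 less the opposing 25 gives net 51, which does not reach 52, so (d) does not meet the standard; on (e) the weight is 48, which does not reach 52, so (e) does not meet the standard.
  Stage II.1 not carried; the complainant fails its burden.
The analysis ends at Stage II.1; the licensee prevails on this issue.
— Issue III —
Stage III.1 (complainant, clear and convincing evidence, weight is at least 80): (h) 82 ≥ 80 — meets; (i) 80 ≥ 80 — meets.
  Stage III.1 carried; the burden shifts to the licensee.
Stage III.2 (licensee, clear and convincing evidence, weight is at least 80): (j) net 92−12=80 ≥ 80 — meets; (k) net 94−11=83 ≥ 80 — meets.
  Stage III.2 is satisfied; the licensee continues to bear the burden.
Stage III.3 (licensee, clear and convincing evidence, weight is at least 80): (l) 80 ≥ 80 — meets; (m) 83 ≥ 80 — meets.
  All elements met at the final stage.
Every stage carried; the licensee prevails on this issue.
Per-issue: Issue I → licensee; Issue II → licensee; Issue III → licensee. The complainant must prevail on at least one issue; overall, the licensee prevails.

licensee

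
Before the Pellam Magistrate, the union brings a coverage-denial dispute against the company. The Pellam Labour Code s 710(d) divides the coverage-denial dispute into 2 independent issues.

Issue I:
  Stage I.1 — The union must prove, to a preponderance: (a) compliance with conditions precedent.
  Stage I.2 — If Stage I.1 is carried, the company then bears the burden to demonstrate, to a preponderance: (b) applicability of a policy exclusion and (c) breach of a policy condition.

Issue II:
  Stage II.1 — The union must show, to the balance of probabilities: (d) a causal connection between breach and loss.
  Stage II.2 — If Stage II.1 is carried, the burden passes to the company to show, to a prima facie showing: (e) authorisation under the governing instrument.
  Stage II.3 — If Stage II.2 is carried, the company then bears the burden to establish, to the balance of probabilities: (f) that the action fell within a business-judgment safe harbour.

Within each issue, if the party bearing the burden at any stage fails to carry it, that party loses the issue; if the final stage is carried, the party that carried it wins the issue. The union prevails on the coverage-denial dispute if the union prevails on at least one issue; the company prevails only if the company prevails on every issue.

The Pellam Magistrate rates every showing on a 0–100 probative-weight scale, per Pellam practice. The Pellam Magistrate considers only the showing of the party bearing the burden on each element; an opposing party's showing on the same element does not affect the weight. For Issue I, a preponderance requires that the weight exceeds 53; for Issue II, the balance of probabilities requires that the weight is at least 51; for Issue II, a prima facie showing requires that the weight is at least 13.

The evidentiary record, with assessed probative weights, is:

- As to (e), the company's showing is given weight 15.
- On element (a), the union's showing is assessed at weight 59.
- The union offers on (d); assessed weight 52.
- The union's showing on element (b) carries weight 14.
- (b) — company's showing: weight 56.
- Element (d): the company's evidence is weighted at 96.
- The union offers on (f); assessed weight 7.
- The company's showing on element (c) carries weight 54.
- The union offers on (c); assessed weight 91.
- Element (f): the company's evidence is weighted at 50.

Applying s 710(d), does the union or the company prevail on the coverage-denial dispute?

union

— Issue I —
At Stage I.1 the union must meet a preponderance (weight exceeds 53): on (a) the weight is 59, > 53, so (a) meets the standard.
  Stage I.1 is satisfied; the onus moves to the company.
At Stage I.2 the company must meet a preponderance (weight exceeds 53): on (b) the weight is 56 (the union's 14 is given no effect), which does exceed 53, so (b) meets the standard; on (c) the weight is 54 (the union's 91 is given no effect), > 53, so (c) meets the standard.
  Stage I.2 carried; the final stage is satisfied.
With every stage satisfied, the company prevails on this issue.
— Issue II —
At Stage II.1 the union must meet the balance of probabilities (weight is at least 51): on (d) the weight is 52 (the company's 96 is given no effect), ≥ 51, so (d) meets the standard.
  Stage II.1 is satisfied; the onus moves to the company.
At Stage II.2 the company must meet a prima facie showing (weight is at least 13): on (e) the weight is 15, ≥ 13, so (e) meets the standard.
  All elements met. The company retains the burden for Stage II.3.
At Stage II.3 the company must meet the balance of probabilities (weight is at least 51): on (f) the weight is 50 (the union's 7 is given no effect), < 51, so (f) does not meet the standard.
  The company does not carry Stage II.3.
So the union prevails on this issue.
Per-issue: Issue I → company; Issue II → union. The union must prevail on at least one issue; overall, the union prevails.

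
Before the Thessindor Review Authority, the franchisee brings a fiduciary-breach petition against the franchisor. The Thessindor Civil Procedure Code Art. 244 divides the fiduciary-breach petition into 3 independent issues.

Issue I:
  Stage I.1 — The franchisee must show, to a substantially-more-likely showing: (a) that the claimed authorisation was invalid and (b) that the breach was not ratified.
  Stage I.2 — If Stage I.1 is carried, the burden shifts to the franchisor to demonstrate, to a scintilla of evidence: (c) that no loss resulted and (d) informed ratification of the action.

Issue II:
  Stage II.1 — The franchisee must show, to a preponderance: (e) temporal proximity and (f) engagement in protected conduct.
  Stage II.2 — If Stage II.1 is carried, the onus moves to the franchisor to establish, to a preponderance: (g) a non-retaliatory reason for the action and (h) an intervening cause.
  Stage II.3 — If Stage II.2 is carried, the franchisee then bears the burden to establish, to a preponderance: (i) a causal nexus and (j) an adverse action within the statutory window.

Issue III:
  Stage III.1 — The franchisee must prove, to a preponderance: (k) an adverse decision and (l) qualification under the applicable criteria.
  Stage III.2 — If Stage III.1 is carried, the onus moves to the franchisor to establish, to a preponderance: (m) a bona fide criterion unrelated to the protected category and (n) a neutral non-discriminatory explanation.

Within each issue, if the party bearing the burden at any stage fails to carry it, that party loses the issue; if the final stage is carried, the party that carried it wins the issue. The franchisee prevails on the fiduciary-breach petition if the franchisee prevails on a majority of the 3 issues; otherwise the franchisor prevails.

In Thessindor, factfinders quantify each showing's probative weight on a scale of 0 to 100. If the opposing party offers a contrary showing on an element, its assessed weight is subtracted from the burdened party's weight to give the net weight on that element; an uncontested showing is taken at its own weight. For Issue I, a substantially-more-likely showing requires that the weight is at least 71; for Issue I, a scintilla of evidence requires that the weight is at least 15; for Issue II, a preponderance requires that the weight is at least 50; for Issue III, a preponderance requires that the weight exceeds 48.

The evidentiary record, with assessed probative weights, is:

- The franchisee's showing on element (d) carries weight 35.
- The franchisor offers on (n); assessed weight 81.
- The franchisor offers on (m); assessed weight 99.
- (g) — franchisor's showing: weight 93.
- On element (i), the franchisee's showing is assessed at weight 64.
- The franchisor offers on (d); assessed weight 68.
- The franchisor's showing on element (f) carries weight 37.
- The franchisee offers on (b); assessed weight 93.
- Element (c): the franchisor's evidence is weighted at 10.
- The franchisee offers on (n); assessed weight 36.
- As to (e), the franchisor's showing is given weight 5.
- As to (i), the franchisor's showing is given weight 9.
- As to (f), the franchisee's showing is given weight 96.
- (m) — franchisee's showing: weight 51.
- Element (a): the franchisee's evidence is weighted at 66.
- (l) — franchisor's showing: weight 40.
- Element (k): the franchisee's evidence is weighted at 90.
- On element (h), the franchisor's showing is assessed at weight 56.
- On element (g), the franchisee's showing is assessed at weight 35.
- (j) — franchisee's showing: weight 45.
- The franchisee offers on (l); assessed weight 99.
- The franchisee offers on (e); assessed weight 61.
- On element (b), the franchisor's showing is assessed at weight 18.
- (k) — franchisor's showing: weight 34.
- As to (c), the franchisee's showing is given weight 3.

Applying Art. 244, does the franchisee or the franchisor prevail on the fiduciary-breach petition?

franchisor

— Issue I —
Stage I.1 (franchisee, a substantially-more-likely showing, weight is at least 71): (a) 66 < 71 — fails; (b) net 93−18=75 ≥ 71 — meets.
  Stage I.1 not carried; the franchisee fails its burden.
The franchisor prevails on this issue.
— Issue II —
Stage II.1 — burden on franchisee; standard: a preponderance (weight is at least 50).
    (e): 61 − 5 = 56 ≥ 50 [met]
    (f): 96 − 37 = 59 ≥ 50 [met]
  Stage II.1 is satisfied; the onus moves to the franchisor.
Stage II.2 — burden on franchisor; standard: a preponderance (weight is at least 50).
    (g): 93 − 35 = 58 ≥ 50 [met]
    (h): 56 ≥ 50 [met]
  Stage II.2 carried; the burden shifts to the franchisee.
Stage II.3 — burden on franchisee; standard: a preponderance (weight is at least 50).
    (i): 64 − 9 = 55 ≥ 50 [met]
    (j): 45 < 50 [not met]
  Not every element is met, so the franchisee fails to carry Stage II.3.
The franchisor prevails on this issue.
— Issue III —
At Stage III.1 the franchisee must meet a preponderance (weight exceeds 48): on (k) the weight is 90 less the opposing 34 gives net 56, > 48, so (k) meets the standard; on (l) the weight is 99 less the opposing 40 gives net 59, > 48, so (l) meets the standard.
  Stage III.1 carried; the burden shifts to the franchisor.
At Stage III.2 the franchisor must meet a preponderance (weight exceeds 48): on (m) the weight is 99 less the opposing 51 gives net 48, which does not exceed 48, so (m) does not meet the standard; on (n) the weight is 81 less the opposing 36 gives net 45, ≤ 48, so (n) does not meet the standard.
  The franchisor does not carry Stage III.2.
So the franchisee prevails on this issue.
Per-issue: Issue I → franchisor; Issue II → franchisor; Issue III → franchisee. The franchisee must prevail on a majority of issues; overall, the franchisor prevails.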